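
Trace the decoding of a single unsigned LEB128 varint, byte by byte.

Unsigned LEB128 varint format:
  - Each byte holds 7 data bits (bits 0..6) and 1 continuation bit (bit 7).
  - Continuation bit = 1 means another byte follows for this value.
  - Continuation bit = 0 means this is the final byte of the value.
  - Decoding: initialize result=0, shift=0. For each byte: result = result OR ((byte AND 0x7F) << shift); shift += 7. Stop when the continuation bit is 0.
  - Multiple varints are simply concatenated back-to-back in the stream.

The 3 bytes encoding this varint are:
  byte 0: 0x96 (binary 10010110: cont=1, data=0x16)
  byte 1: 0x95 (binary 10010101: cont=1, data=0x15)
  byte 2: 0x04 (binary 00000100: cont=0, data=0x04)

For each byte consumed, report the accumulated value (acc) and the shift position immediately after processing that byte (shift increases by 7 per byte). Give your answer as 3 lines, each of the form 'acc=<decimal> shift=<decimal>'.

byte 0=0x96: payload=0x16=22, contrib = 22<<0 = 22; acc -> 22, shift -> 7
byte 1=0x95: payload=0x15=21, contrib = 21<<7 = 2688; acc -> 2710, shift -> 14
byte 2=0x04: payload=0x04=4, contrib = 4<<14 = 65536; acc -> 68246, shift -> 21

Answer: acc=22 shift=7
acc=2710 shift=14
acc=68246 shift=21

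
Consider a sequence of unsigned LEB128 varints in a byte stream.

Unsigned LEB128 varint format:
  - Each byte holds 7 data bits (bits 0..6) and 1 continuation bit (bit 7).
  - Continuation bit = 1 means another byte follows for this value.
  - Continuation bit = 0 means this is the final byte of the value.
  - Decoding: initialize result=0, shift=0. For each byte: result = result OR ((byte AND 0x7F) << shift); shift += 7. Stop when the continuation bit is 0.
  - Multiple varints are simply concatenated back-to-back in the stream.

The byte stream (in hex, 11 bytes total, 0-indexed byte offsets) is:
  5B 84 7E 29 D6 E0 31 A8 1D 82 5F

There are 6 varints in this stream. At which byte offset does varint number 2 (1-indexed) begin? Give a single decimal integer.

Answer: 1

Derivation:
  byte[0]=0x5B cont=0 payload=0x5B=91: acc |= 91<<0 -> acc=91 shift=7 [end]
Varint 1: bytes[0:1] = 5B -> value 91 (1 byte(s))
  byte[1]=0x84 cont=1 payload=0x04=4: acc |= 4<<0 -> acc=4 shift=7
  byte[2]=0x7E cont=0 payload=0x7E=126: acc |= 126<<7 -> acc=16132 shift=14 [end]
Varint 2: bytes[1:3] = 84 7E -> value 16132 (2 byte(s))
  byte[3]=0x29 cont=0 payload=0x29=41: acc |= 41<<0 -> acc=41 shift=7 [end]
Varint 3: bytes[3:4] = 29 -> value 41 (1 byte(s))
  byte[4]=0xD6 cont=1 payload=0x56=86: acc |= 86<<0 -> acc=86 shift=7
  byte[5]=0xE0 cont=1 payload=0x60=96: acc |= 96<<7 -> acc=12374 shift=14
  byte[6]=0x31 cont=0 payload=0x31=49: acc |= 49<<14 -> acc=815190 shift=21 [end]
Varint 4: bytes[4:7] = D6 E0 31 -> value 815190 (3 byte(s))
  byte[7]=0xA8 cont=1 payload=0x28=40: acc |= 40<<0 -> acc=40 shift=7
  byte[8]=0x1D cont=0 payload=0x1D=29: acc |= 29<<7 -> acc=3752 shift=14 [end]
Varint 5: bytes[7:9] = A8 1D -> value 3752 (2 byte(s))
  byte[9]=0x82 cont=1 payload=0x02=2: acc |= 2<<0 -> acc=2 shift=7
  byte[10]=0x5F cont=0 payload=0x5F=95: acc |= 95<<7 -> acc=12162 shift=14 [end]
Varint 6: bytes[9:11] = 82 5F -> value 12162 (2 byte(s))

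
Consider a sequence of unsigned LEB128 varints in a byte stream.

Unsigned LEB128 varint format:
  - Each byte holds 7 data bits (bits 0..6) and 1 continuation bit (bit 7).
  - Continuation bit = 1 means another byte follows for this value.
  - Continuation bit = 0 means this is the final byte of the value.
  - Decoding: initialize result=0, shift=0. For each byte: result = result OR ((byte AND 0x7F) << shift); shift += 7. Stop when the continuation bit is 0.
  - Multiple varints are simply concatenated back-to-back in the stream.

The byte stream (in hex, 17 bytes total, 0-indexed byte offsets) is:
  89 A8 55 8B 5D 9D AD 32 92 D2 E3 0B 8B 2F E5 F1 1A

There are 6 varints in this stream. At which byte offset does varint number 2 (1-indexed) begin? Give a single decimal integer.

  byte[0]=0x89 cont=1 payload=0x09=9: acc |= 9<<0 -> acc=9 shift=7
  byte[1]=0xA8 cont=1 payload=0x28=40: acc |= 40<<7 -> acc=5129 shift=14
  byte[2]=0x55 cont=0 payload=0x55=85: acc |= 85<<14 -> acc=1397769 shift=21 [end]
Varint 1: bytes[0:3] = 89 A8 55 -> value 1397769 (3 byte(s))
  byte[3]=0x8B cont=1 payload=0x0B=11: acc |= 11<<0 -> acc=11 shift=7
  byte[4]=0x5D cont=0 payload=0x5D=93: acc |= 93<<7 -> acc=11915 shift=14 [end]
Varint 2: bytes[3:5] = 8B 5D -> value 11915 (2 byte(s))
  byte[5]=0x9D cont=1 payload=0x1D=29: acc |= 29<<0 -> acc=29 shift=7
  byte[6]=0xAD cont=1 payload=0x2D=45: acc |= 45<<7 -> acc=5789 shift=14
  byte[7]=0x32 cont=0 payload=0x32=50: acc |= 50<<14 -> acc=824989 shift=21 [end]
Varint 3: bytes[5:8] = 9D AD 32 -> value 824989 (3 byte(s))
  byte[8]=0x92 cont=1 payload=0x12=18: acc |= 18<<0 -> acc=18 shift=7
  byte[9]=0xD2 cont=1 payload=0x52=82: acc |= 82<<7 -> acc=10514 shift=14
  byte[10]=0xE3 cont=1 payload=0x63=99: acc |= 99<<14 -> acc=1632530 shift=21
  byte[11]=0x0B cont=0 payload=0x0B=11: acc |= 11<<21 -> acc=24701202 shift=28 [end]
Varint 4: bytes[8:12] = 92 D2 E3 0B -> value 24701202 (4 byte(s))
  byte[12]=0x8B cont=1 payload=0x0B=11: acc |= 11<<0 -> acc=11 shift=7
  byte[13]=0x2F cont=0 payload=0x2F=47: acc |= 47<<7 -> acc=6027 shift=14 [end]
Varint 5: bytes[12:14] = 8B 2F -> value 6027 (2 byte(s))
  byte[14]=0xE5 cont=1 payload=0x65=101: acc |= 101<<0 -> acc=101 shift=7
  byte[15]=0xF1 cont=1 payload=0x71=113: acc |= 113<<7 -> acc=14565 shift=14
  byte[16]=0x1A cont=0 payload=0x1A=26: acc |= 26<<14 -> acc=440549 shift=21 [end]
Varint 6: bytes[14:17] = E5 F1 1A -> value 440549 (3 byte(s))

Answer: 3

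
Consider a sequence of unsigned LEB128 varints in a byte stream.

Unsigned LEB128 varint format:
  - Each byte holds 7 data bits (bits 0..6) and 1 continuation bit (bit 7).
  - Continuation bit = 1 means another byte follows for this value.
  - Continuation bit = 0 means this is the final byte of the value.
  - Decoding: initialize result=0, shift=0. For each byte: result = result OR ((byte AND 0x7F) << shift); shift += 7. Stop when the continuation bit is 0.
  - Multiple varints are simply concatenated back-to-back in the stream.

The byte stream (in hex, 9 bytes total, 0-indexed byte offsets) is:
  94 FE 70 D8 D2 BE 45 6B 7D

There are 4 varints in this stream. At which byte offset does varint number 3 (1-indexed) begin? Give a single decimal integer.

Answer: 7

Derivation:
  byte[0]=0x94 cont=1 payload=0x14=20: acc |= 20<<0 -> acc=20 shift=7
  byte[1]=0xFE cont=1 payload=0x7E=126: acc |= 126<<7 -> acc=16148 shift=14
  byte[2]=0x70 cont=0 payload=0x70=112: acc |= 112<<14 -> acc=1851156 shift=21 [end]
Varint 1: bytes[0:3] = 94 FE 70 -> value 1851156 (3 byte(s))
  byte[3]=0xD8 cont=1 payload=0x58=88: acc |= 88<<0 -> acc=88 shift=7
  byte[4]=0xD2 cont=1 payload=0x52=82: acc |= 82<<7 -> acc=10584 shift=14
  byte[5]=0xBE cont=1 payload=0x3E=62: acc |= 62<<14 -> acc=1026392 shift=21
  byte[6]=0x45 cont=0 payload=0x45=69: acc |= 69<<21 -> acc=145729880 shift=28 [end]
Varint 2: bytes[3:7] = D8 D2 BE 45 -> value 145729880 (4 byte(s))
  byte[7]=0x6B cont=0 payload=0x6B=107: acc |= 107<<0 -> acc=107 shift=7 [end]
Varint 3: bytes[7:8] = 6B -> value 107 (1 byte(s))
  byte[8]=0x7D cont=0 payload=0x7D=125: acc |= 125<<0 -> acc=125 shift=7 [end]
Varint 4: bytes[8:9] = 7D -> value 125 (1 byte(s))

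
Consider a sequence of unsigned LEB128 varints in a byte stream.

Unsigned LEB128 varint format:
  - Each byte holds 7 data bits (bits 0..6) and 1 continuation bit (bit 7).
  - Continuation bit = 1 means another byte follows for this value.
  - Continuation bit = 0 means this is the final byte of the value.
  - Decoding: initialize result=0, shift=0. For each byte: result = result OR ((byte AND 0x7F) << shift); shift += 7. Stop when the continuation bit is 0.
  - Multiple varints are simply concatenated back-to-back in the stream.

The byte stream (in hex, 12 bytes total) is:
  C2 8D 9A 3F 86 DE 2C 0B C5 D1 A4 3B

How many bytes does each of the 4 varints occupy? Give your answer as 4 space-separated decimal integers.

Answer: 4 3 1 4

Derivation:
  byte[0]=0xC2 cont=1 payload=0x42=66: acc |= 66<<0 -> acc=66 shift=7
  byte[1]=0x8D cont=1 payload=0x0D=13: acc |= 13<<7 -> acc=1730 shift=14
  byte[2]=0x9A cont=1 payload=0x1A=26: acc |= 26<<14 -> acc=427714 shift=21
  byte[3]=0x3F cont=0 payload=0x3F=63: acc |= 63<<21 -> acc=132548290 shift=28 [end]
Varint 1: bytes[0:4] = C2 8D 9A 3F -> value 132548290 (4 byte(s))
  byte[4]=0x86 cont=1 payload=0x06=6: acc |= 6<<0 -> acc=6 shift=7
  byte[5]=0xDE cont=1 payload=0x5E=94: acc |= 94<<7 -> acc=12038 shift=14
  byte[6]=0x2C cont=0 payload=0x2C=44: acc |= 44<<14 -> acc=732934 shift=21 [end]
Varint 2: bytes[4:7] = 86 DE 2C -> value 732934 (3 byte(s))
  byte[7]=0x0B cont=0 payload=0x0B=11: acc |= 11<<0 -> acc=11 shift=7 [end]
Varint 3: bytes[7:8] = 0B -> value 11 (1 byte(s))
  byte[8]=0xC5 cont=1 payload=0x45=69: acc |= 69<<0 -> acc=69 shift=7
  byte[9]=0xD1 cont=1 payload=0x51=81: acc |= 81<<7 -> acc=10437 shift=14
  byte[10]=0xA4 cont=1 payload=0x24=36: acc |= 36<<14 -> acc=600261 shift=21
  byte[11]=0x3B cont=0 payload=0x3B=59: acc |= 59<<21 -> acc=124332229 shift=28 [end]
Varint 4: bytes[8:12] = C5 D1 A4 3B -> value 124332229 (4 byte(s))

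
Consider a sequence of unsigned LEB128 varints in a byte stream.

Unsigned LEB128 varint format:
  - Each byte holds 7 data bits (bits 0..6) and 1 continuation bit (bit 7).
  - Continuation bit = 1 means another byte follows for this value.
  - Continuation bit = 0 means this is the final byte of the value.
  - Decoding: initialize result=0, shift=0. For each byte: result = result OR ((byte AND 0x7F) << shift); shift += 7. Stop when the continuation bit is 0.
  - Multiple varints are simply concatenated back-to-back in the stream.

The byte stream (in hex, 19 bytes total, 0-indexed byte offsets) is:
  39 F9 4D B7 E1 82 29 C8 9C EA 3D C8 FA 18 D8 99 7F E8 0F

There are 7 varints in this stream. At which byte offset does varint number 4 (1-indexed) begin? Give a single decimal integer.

Answer: 7

Derivation:
  byte[0]=0x39 cont=0 payload=0x39=57: acc |= 57<<0 -> acc=57 shift=7 [end]
Varint 1: bytes[0:1] = 39 -> value 57 (1 byte(s))
  byte[1]=0xF9 cont=1 payload=0x79=121: acc |= 121<<0 -> acc=121 shift=7
  byte[2]=0x4D cont=0 payload=0x4D=77: acc |= 77<<7 -> acc=9977 shift=14 [end]
Varint 2: bytes[1:3] = F9 4D -> value 9977 (2 byte(s))
  byte[3]=0xB7 cont=1 payload=0x37=55: acc |= 55<<0 -> acc=55 shift=7
  byte[4]=0xE1 cont=1 payload=0x61=97: acc |= 97<<7 -> acc=12471 shift=14
  byte[5]=0x82 cont=1 payload=0x02=2: acc |= 2<<14 -> acc=45239 shift=21
  byte[6]=0x29 cont=0 payload=0x29=41: acc |= 41<<21 -> acc=86028471 shift=28 [end]
Varint 3: bytes[3:7] = B7 E1 82 29 -> value 86028471 (4 byte(s))
  byte[7]=0xC8 cont=1 payload=0x48=72: acc |= 72<<0 -> acc=72 shift=7
  byte[8]=0x9C cont=1 payload=0x1C=28: acc |= 28<<7 -> acc=3656 shift=14
  byte[9]=0xEA cont=1 payload=0x6A=106: acc |= 106<<14 -> acc=1740360 shift=21
  byte[10]=0x3D cont=0 payload=0x3D=61: acc |= 61<<21 -> acc=129666632 shift=28 [end]
Varint 4: bytes[7:11] = C8 9C EA 3D -> value 129666632 (4 byte(s))
  byte[11]=0xC8 cont=1 payload=0x48=72: acc |= 72<<0 -> acc=72 shift=7
  byte[12]=0xFA cont=1 payload=0x7A=122: acc |= 122<<7 -> acc=15688 shift=14
  byte[13]=0x18 cont=0 payload=0x18=24: acc |= 24<<14 -> acc=408904 shift=21 [end]
Varint 5: bytes[11:14] = C8 FA 18 -> value 408904 (3 byte(s))
  byte[14]=0xD8 cont=1 payload=0x58=88: acc |= 88<<0 -> acc=88 shift=7
  byte[15]=0x99 cont=1 payload=0x19=25: acc |= 25<<7 -> acc=3288 shift=14
  byte[16]=0x7F cont=0 payload=0x7F=127: acc |= 127<<14 -> acc=2084056 shift=21 [end]
Varint 6: bytes[14:17] = D8 99 7F -> value 2084056 (3 byte(s))
  byte[17]=0xE8 cont=1 payload=0x68=104: acc |= 104<<0 -> acc=104 shift=7
  byte[18]=0x0F cont=0 payload=0x0F=15: acc |= 15<<7 -> acc=2024 shift=14 [end]
Varint 7: bytes[17:19] = E8 0F -> value 2024 (2 byte(s))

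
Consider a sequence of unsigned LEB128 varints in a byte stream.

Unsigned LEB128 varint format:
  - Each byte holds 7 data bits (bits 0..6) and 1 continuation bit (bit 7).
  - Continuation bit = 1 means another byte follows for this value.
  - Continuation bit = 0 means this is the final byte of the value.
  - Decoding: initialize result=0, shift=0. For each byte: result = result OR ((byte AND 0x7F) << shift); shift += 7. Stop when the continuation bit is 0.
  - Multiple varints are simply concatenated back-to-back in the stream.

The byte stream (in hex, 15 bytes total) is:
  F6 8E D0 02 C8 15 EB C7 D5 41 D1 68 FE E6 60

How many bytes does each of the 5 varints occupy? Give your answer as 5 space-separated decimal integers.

Answer: 4 2 4 2 3

Derivation:
  byte[0]=0xF6 cont=1 payload=0x76=118: acc |= 118<<0 -> acc=118 shift=7
  byte[1]=0x8E cont=1 payload=0x0E=14: acc |= 14<<7 -> acc=1910 shift=14
  byte[2]=0xD0 cont=1 payload=0x50=80: acc |= 80<<14 -> acc=1312630 shift=21
  byte[3]=0x02 cont=0 payload=0x02=2: acc |= 2<<21 -> acc=5506934 shift=28 [end]
Varint 1: bytes[0:4] = F6 8E D0 02 -> value 5506934 (4 byte(s))
  byte[4]=0xC8 cont=1 payload=0x48=72: acc |= 72<<0 -> acc=72 shift=7
  byte[5]=0x15 cont=0 payload=0x15=21: acc |= 21<<7 -> acc=2760 shift=14 [end]
Varint 2: bytes[4:6] = C8 15 -> value 2760 (2 byte(s))
  byte[6]=0xEB cont=1 payload=0x6B=107: acc |= 107<<0 -> acc=107 shift=7
  byte[7]=0xC7 cont=1 payload=0x47=71: acc |= 71<<7 -> acc=9195 shift=14
  byte[8]=0xD5 cont=1 payload=0x55=85: acc |= 85<<14 -> acc=1401835 shift=21
  byte[9]=0x41 cont=0 payload=0x41=65: acc |= 65<<21 -> acc=137716715 shift=28 [end]
Varint 3: bytes[6:10] = EB C7 D5 41 -> value 137716715 (4 byte(s))
  byte[10]=0xD1 cont=1 payload=0x51=81: acc |= 81<<0 -> acc=81 shift=7
  byte[11]=0x68 cont=0 payload=0x68=104: acc |= 104<<7 -> acc=13393 shift=14 [end]
Varint 4: bytes[10:12] = D1 68 -> value 13393 (2 byte(s))
  byte[12]=0xFE cont=1 payload=0x7E=126: acc |= 126<<0 -> acc=126 shift=7
  byte[13]=0xE6 cont=1 payload=0x66=102: acc |= 102<<7 -> acc=13182 shift=14
  byte[14]=0x60 cont=0 payload=0x60=96: acc |= 96<<14 -> acc=1586046 shift=21 [end]
Varint 5: bytes[12:15] = FE E6 60 -> value 1586046 (3 byte(s))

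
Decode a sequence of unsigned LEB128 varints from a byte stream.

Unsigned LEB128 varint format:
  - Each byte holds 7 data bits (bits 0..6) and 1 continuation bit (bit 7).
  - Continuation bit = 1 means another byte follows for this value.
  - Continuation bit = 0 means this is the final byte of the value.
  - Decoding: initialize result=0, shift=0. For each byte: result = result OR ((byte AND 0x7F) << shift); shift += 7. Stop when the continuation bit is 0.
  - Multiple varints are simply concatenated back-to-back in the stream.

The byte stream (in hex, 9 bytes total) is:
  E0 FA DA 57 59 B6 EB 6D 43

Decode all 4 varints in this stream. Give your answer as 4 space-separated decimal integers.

Answer: 183942496 89 1799606 67

Derivation:
  byte[0]=0xE0 cont=1 payload=0x60=96: acc |= 96<<0 -> acc=96 shift=7
  byte[1]=0xFA cont=1 payload=0x7A=122: acc |= 122<<7 -> acc=15712 shift=14
  byte[2]=0xDA cont=1 payload=0x5A=90: acc |= 90<<14 -> acc=1490272 shift=21
  byte[3]=0x57 cont=0 payload=0x57=87: acc |= 87<<21 -> acc=183942496 shift=28 [end]
Varint 1: bytes[0:4] = E0 FA DA 57 -> value 183942496 (4 byte(s))
  byte[4]=0x59 cont=0 payload=0x59=89: acc |= 89<<0 -> acc=89 shift=7 [end]
Varint 2: bytes[4:5] = 59 -> value 89 (1 byte(s))
  byte[5]=0xB6 cont=1 payload=0x36=54: acc |= 54<<0 -> acc=54 shift=7
  byte[6]=0xEB cont=1 payload=0x6B=107: acc |= 107<<7 -> acc=13750 shift=14
  byte[7]=0x6D cont=0 payload=0x6D=109: acc |= 109<<14 -> acc=1799606 shift=21 [end]
Varint 3: bytes[5:8] = B6 EB 6D -> value 1799606 (3 byte(s))
  byte[8]=0x43 cont=0 payload=0x43=67: acc |= 67<<0 -> acc=67 shift=7 [end]
Varint 4: bytes[8:9] = 43 -> value 67 (1 byte(s))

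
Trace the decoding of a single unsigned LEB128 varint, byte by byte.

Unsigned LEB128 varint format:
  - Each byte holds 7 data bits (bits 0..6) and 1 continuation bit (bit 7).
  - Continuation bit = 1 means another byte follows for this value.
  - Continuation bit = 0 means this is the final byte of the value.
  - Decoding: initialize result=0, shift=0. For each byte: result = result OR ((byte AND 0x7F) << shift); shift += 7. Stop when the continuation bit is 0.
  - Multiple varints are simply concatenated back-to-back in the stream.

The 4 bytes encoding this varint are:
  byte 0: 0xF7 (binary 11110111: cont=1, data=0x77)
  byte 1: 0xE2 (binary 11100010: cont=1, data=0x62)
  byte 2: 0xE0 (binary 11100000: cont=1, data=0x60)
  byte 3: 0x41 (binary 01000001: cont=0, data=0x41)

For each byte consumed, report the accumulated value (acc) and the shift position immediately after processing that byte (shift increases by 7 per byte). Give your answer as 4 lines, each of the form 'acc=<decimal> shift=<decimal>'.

byte 0=0xF7: payload=0x77=119, contrib = 119<<0 = 119; acc -> 119, shift -> 7
byte 1=0xE2: payload=0x62=98, contrib = 98<<7 = 12544; acc -> 12663, shift -> 14
byte 2=0xE0: payload=0x60=96, contrib = 96<<14 = 1572864; acc -> 1585527, shift -> 21
byte 3=0x41: payload=0x41=65, contrib = 65<<21 = 136314880; acc -> 137900407, shift -> 28

Answer: acc=119 shift=7
acc=12663 shift=14
acc=1585527 shift=21
acc=137900407 shift=28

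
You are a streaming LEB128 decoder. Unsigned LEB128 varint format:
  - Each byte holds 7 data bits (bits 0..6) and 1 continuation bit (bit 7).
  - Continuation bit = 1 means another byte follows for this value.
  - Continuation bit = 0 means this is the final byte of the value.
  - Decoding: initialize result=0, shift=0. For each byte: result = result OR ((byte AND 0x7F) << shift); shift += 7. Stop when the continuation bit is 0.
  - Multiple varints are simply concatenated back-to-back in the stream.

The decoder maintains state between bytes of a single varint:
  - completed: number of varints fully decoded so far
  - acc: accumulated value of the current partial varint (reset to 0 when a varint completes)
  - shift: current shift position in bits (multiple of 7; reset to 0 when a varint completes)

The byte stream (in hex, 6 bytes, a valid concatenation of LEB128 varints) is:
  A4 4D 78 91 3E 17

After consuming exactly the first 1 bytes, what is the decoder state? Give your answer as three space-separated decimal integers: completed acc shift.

byte[0]=0xA4 cont=1 payload=0x24: acc |= 36<<0 -> completed=0 acc=36 shift=7

Answer: 0 36 7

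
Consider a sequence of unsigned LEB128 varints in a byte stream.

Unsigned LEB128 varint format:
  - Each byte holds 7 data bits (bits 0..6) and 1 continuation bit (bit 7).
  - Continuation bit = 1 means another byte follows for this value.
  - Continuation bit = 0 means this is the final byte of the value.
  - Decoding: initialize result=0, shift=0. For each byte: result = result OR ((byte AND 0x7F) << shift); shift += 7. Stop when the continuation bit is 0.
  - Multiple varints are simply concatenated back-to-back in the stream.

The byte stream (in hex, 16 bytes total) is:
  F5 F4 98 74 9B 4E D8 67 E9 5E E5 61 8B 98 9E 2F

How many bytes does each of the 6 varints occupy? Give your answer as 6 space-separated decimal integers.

Answer: 4 2 2 2 2 4

Derivation:
  byte[0]=0xF5 cont=1 payload=0x75=117: acc |= 117<<0 -> acc=117 shift=7
  byte[1]=0xF4 cont=1 payload=0x74=116: acc |= 116<<7 -> acc=14965 shift=14
  byte[2]=0x98 cont=1 payload=0x18=24: acc |= 24<<14 -> acc=408181 shift=21
  byte[3]=0x74 cont=0 payload=0x74=116: acc |= 116<<21 -> acc=243677813 shift=28 [end]
Varint 1: bytes[0:4] = F5 F4 98 74 -> value 243677813 (4 byte(s))
  byte[4]=0x9B cont=1 payload=0x1B=27: acc |= 27<<0 -> acc=27 shift=7
  byte[5]=0x4E cont=0 payload=0x4E=78: acc |= 78<<7 -> acc=10011 shift=14 [end]
Varint 2: bytes[4:6] = 9B 4E -> value 10011 (2 byte(s))
  byte[6]=0xD8 cont=1 payload=0x58=88: acc |= 88<<0 -> acc=88 shift=7
  byte[7]=0x67 cont=0 payload=0x67=103: acc |= 103<<7 -> acc=13272 shift=14 [end]
Varint 3: bytes[6:8] = D8 67 -> value 13272 (2 byte(s))
  byte[8]=0xE9 cont=1 payload=0x69=105: acc |= 105<<0 -> acc=105 shift=7
  byte[9]=0x5E cont=0 payload=0x5E=94: acc |= 94<<7 -> acc=12137 shift=14 [end]
Varint 4: bytes[8:10] = E9 5E -> value 12137 (2 byte(s))
  byte[10]=0xE5 cont=1 payload=0x65=101: acc |= 101<<0 -> acc=101 shift=7
  byte[11]=0x61 cont=0 payload=0x61=97: acc |= 97<<7 -> acc=12517 shift=14 [end]
Varint 5: bytes[10:12] = E5 61 -> value 12517 (2 byte(s))
  byte[12]=0x8B cont=1 payload=0x0B=11: acc |= 11<<0 -> acc=11 shift=7
  byte[13]=0x98 cont=1 payload=0x18=24: acc |= 24<<7 -> acc=3083 shift=14
  byte[14]=0x9E cont=1 payload=0x1E=30: acc |= 30<<14 -> acc=494603 shift=21
  byte[15]=0x2F cont=0 payload=0x2F=47: acc |= 47<<21 -> acc=99060747 shift=28 [end]
Varint 6: bytes[12:16] = 8B 98 9E 2F -> value 99060747 (4 byte(s))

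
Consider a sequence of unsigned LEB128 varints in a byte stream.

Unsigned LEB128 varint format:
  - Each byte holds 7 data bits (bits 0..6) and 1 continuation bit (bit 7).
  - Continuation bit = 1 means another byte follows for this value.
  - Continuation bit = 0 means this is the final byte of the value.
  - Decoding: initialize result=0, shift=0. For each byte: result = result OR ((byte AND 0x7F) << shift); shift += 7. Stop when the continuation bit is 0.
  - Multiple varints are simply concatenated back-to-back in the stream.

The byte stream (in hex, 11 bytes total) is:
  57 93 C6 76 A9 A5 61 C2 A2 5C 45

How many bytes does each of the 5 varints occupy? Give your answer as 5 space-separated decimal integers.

Answer: 1 3 3 3 1

Derivation:
  byte[0]=0x57 cont=0 payload=0x57=87: acc |= 87<<0 -> acc=87 shift=7 [end]
Varint 1: bytes[0:1] = 57 -> value 87 (1 byte(s))
  byte[1]=0x93 cont=1 payload=0x13=19: acc |= 19<<0 -> acc=19 shift=7
  byte[2]=0xC6 cont=1 payload=0x46=70: acc |= 70<<7 -> acc=8979 shift=14
  byte[3]=0x76 cont=0 payload=0x76=118: acc |= 118<<14 -> acc=1942291 shift=21 [end]
Varint 2: bytes[1:4] = 93 C6 76 -> value 1942291 (3 byte(s))
  byte[4]=0xA9 cont=1 payload=0x29=41: acc |= 41<<0 -> acc=41 shift=7
  byte[5]=0xA5 cont=1 payload=0x25=37: acc |= 37<<7 -> acc=4777 shift=14
  byte[6]=0x61 cont=0 payload=0x61=97: acc |= 97<<14 -> acc=1594025 shift=21 [end]
Varint 3: bytes[4:7] = A9 A5 61 -> value 1594025 (3 byte(s))
  byte[7]=0xC2 cont=1 payload=0x42=66: acc |= 66<<0 -> acc=66 shift=7
  byte[8]=0xA2 cont=1 payload=0x22=34: acc |= 34<<7 -> acc=4418 shift=14
  byte[9]=0x5C cont=0 payload=0x5C=92: acc |= 92<<14 -> acc=1511746 shift=21 [end]
Varint 4: bytes[7:10] = C2 A2 5C -> value 1511746 (3 byte(s))
  byte[10]=0x45 cont=0 payload=0x45=69: acc |= 69<<0 -> acc=69 shift=7 [end]
Varint 5: bytes[10:11] = 45 -> value 69 (1 byte(s))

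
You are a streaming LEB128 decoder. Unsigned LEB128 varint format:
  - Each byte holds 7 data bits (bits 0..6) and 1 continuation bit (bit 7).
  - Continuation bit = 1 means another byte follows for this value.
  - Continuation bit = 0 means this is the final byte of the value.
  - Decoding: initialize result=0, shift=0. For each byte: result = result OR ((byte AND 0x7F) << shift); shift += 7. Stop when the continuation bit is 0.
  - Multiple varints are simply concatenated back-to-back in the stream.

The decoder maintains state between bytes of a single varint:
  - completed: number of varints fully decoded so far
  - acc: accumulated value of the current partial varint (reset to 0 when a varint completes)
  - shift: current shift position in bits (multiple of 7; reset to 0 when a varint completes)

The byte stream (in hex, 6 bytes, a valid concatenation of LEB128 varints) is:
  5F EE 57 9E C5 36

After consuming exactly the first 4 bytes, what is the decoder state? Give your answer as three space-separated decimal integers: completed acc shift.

byte[0]=0x5F cont=0 payload=0x5F: varint #1 complete (value=95); reset -> completed=1 acc=0 shift=0
byte[1]=0xEE cont=1 payload=0x6E: acc |= 110<<0 -> completed=1 acc=110 shift=7
byte[2]=0x57 cont=0 payload=0x57: varint #2 complete (value=11246); reset -> completed=2 acc=0 shift=0
byte[3]=0x9E cont=1 payload=0x1E: acc |= 30<<0 -> completed=2 acc=30 shift=7

Answer: 2 30 7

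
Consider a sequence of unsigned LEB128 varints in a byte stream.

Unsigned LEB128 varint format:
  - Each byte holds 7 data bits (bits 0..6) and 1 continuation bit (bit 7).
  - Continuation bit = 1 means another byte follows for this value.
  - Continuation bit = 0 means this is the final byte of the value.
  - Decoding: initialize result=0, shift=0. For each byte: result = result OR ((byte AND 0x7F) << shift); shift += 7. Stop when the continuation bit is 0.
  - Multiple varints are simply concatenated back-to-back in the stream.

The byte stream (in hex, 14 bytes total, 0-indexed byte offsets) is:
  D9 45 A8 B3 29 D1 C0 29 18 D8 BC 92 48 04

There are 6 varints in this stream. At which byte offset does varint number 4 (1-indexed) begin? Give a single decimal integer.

Answer: 8

Derivation:
  byte[0]=0xD9 cont=1 payload=0x59=89: acc |= 89<<0 -> acc=89 shift=7
  byte[1]=0x45 cont=0 payload=0x45=69: acc |= 69<<7 -> acc=8921 shift=14 [end]
Varint 1: bytes[0:2] = D9 45 -> value 8921 (2 byte(s))
  byte[2]=0xA8 cont=1 payload=0x28=40: acc |= 40<<0 -> acc=40 shift=7
  byte[3]=0xB3 cont=1 payload=0x33=51: acc |= 51<<7 -> acc=6568 shift=14
  byte[4]=0x29 cont=0 payload=0x29=41: acc |= 41<<14 -> acc=678312 shift=21 [end]
Varint 2: bytes[2:5] = A8 B3 29 -> value 678312 (3 byte(s))
  byte[5]=0xD1 cont=1 payload=0x51=81: acc |= 81<<0 -> acc=81 shift=7
  byte[6]=0xC0 cont=1 payload=0x40=64: acc |= 64<<7 -> acc=8273 shift=14
  byte[7]=0x29 cont=0 payload=0x29=41: acc |= 41<<14 -> acc=680017 shift=21 [end]
Varint 3: bytes[5:8] = D1 C0 29 -> value 680017 (3 byte(s))
  byte[8]=0x18 cont=0 payload=0x18=24: acc |= 24<<0 -> acc=24 shift=7 [end]
Varint 4: bytes[8:9] = 18 -> value 24 (1 byte(s))
  byte[9]=0xD8 cont=1 payload=0x58=88: acc |= 88<<0 -> acc=88 shift=7
  byte[10]=0xBC cont=1 payload=0x3C=60: acc |= 60<<7 -> acc=7768 shift=14
  byte[11]=0x92 cont=1 payload=0x12=18: acc |= 18<<14 -> acc=302680 shift=21
  byte[12]=0x48 cont=0 payload=0x48=72: acc |= 72<<21 -> acc=151297624 shift=28 [end]
Varint 5: bytes[9:13] = D8 BC 92 48 -> value 151297624 (4 byte(s))
  byte[13]=0x04 cont=0 payload=0x04=4: acc |= 4<<0 -> acc=4 shift=7 [end]
Varint 6: bytes[13:14] = 04 -> value 4 (1 byte(s))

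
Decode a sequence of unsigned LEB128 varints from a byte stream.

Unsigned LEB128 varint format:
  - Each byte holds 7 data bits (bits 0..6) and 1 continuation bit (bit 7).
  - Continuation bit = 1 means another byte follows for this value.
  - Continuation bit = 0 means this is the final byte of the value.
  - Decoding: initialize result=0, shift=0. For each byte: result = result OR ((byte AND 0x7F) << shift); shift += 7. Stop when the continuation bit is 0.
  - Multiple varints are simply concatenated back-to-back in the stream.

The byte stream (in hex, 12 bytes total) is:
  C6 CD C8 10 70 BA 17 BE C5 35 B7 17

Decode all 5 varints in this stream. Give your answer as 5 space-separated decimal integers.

  byte[0]=0xC6 cont=1 payload=0x46=70: acc |= 70<<0 -> acc=70 shift=7
  byte[1]=0xCD cont=1 payload=0x4D=77: acc |= 77<<7 -> acc=9926 shift=14
  byte[2]=0xC8 cont=1 payload=0x48=72: acc |= 72<<14 -> acc=1189574 shift=21
  byte[3]=0x10 cont=0 payload=0x10=16: acc |= 16<<21 -> acc=34744006 shift=28 [end]
Varint 1: bytes[0:4] = C6 CD C8 10 -> value 34744006 (4 byte(s))
  byte[4]=0x70 cont=0 payload=0x70=112: acc |= 112<<0 -> acc=112 shift=7 [end]
Varint 2: bytes[4:5] = 70 -> value 112 (1 byte(s))
  byte[5]=0xBA cont=1 payload=0x3A=58: acc |= 58<<0 -> acc=58 shift=7
  byte[6]=0x17 cont=0 payload=0x17=23: acc |= 23<<7 -> acc=3002 shift=14 [end]
Varint 3: bytes[5:7] = BA 17 -> value 3002 (2 byte(s))
  byte[7]=0xBE cont=1 payload=0x3E=62: acc |= 62<<0 -> acc=62 shift=7
  byte[8]=0xC5 cont=1 payload=0x45=69: acc |= 69<<7 -> acc=8894 shift=14
  byte[9]=0x35 cont=0 payload=0x35=53: acc |= 53<<14 -> acc=877246 shift=21 [end]
Varint 4: bytes[7:10] = BE C5 35 -> value 877246 (3 byte(s))
  byte[10]=0xB7 cont=1 payload=0x37=55: acc |= 55<<0 -> acc=55 shift=7
  byte[11]=0x17 cont=0 payload=0x17=23: acc |= 23<<7 -> acc=2999 shift=14 [end]
Varint 5: bytes[10:12] = B7 17 -> value 2999 (2 byte(s))

Answer: 34744006 112 3002 877246 2999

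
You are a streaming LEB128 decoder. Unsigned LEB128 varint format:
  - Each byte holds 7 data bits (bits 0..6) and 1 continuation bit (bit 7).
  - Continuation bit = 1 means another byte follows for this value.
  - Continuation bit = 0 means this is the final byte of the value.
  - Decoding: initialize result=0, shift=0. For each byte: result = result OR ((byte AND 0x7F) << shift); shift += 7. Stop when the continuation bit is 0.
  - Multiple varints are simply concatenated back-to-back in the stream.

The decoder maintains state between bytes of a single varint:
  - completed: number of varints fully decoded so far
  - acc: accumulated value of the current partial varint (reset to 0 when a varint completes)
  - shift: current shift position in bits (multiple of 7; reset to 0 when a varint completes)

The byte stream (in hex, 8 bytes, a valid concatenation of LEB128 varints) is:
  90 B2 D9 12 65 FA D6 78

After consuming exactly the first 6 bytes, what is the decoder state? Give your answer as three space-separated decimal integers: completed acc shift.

Answer: 2 122 7

Derivation:
byte[0]=0x90 cont=1 payload=0x10: acc |= 16<<0 -> completed=0 acc=16 shift=7
byte[1]=0xB2 cont=1 payload=0x32: acc |= 50<<7 -> completed=0 acc=6416 shift=14
byte[2]=0xD9 cont=1 payload=0x59: acc |= 89<<14 -> completed=0 acc=1464592 shift=21
byte[3]=0x12 cont=0 payload=0x12: varint #1 complete (value=39213328); reset -> completed=1 acc=0 shift=0
byte[4]=0x65 cont=0 payload=0x65: varint #2 complete (value=101); reset -> completed=2 acc=0 shift=0
byte[5]=0xFA cont=1 payload=0x7A: acc |= 122<<0 -> completed=2 acc=122 shift=7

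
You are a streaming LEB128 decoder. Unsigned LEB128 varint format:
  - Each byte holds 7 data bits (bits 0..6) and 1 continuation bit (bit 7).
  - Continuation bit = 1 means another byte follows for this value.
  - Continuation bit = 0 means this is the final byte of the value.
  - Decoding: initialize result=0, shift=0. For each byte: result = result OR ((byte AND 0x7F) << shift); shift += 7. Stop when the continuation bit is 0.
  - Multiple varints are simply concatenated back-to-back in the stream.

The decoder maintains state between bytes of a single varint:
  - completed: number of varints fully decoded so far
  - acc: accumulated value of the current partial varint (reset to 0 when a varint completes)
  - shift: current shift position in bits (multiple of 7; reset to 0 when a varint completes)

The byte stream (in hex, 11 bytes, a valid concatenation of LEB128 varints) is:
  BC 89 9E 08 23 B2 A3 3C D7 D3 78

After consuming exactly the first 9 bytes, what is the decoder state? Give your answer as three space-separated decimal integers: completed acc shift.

byte[0]=0xBC cont=1 payload=0x3C: acc |= 60<<0 -> completed=0 acc=60 shift=7
byte[1]=0x89 cont=1 payload=0x09: acc |= 9<<7 -> completed=0 acc=1212 shift=14
byte[2]=0x9E cont=1 payload=0x1E: acc |= 30<<14 -> completed=0 acc=492732 shift=21
byte[3]=0x08 cont=0 payload=0x08: varint #1 complete (value=17269948); reset -> completed=1 acc=0 shift=0
byte[4]=0x23 cont=0 payload=0x23: varint #2 complete (value=35); reset -> completed=2 acc=0 shift=0
byte[5]=0xB2 cont=1 payload=0x32: acc |= 50<<0 -> completed=2 acc=50 shift=7
byte[6]=0xA3 cont=1 payload=0x23: acc |= 35<<7 -> completed=2 acc=4530 shift=14
byte[7]=0x3C cont=0 payload=0x3C: varint #3 complete (value=987570); reset -> completed=3 acc=0 shift=0
byte[8]=0xD7 cont=1 payload=0x57: acc |= 87<<0 -> completed=3 acc=87 shift=7

Answer: 3 87 7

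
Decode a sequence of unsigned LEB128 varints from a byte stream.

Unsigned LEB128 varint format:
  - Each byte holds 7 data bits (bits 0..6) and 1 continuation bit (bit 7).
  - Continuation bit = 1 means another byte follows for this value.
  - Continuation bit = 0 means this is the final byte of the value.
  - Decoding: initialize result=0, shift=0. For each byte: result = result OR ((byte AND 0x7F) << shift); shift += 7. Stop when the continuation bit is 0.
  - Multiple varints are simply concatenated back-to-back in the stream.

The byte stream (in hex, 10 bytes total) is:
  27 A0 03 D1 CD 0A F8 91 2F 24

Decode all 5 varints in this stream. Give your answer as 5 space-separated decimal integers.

  byte[0]=0x27 cont=0 payload=0x27=39: acc |= 39<<0 -> acc=39 shift=7 [end]
Varint 1: bytes[0:1] = 27 -> value 39 (1 byte(s))
  byte[1]=0xA0 cont=1 payload=0x20=32: acc |= 32<<0 -> acc=32 shift=7
  byte[2]=0x03 cont=0 payload=0x03=3: acc |= 3<<7 -> acc=416 shift=14 [end]
Varint 2: bytes[1:3] = A0 03 -> value 416 (2 byte(s))
  byte[3]=0xD1 cont=1 payload=0x51=81: acc |= 81<<0 -> acc=81 shift=7
  byte[4]=0xCD cont=1 payload=0x4D=77: acc |= 77<<7 -> acc=9937 shift=14
  byte[5]=0x0A cont=0 payload=0x0A=10: acc |= 10<<14 -> acc=173777 shift=21 [end]
Varint 3: bytes[3:6] = D1 CD 0A -> value 173777 (3 byte(s))
  byte[6]=0xF8 cont=1 payload=0x78=120: acc |= 120<<0 -> acc=120 shift=7
  byte[7]=0x91 cont=1 payload=0x11=17: acc |= 17<<7 -> acc=2296 shift=14
  byte[8]=0x2F cont=0 payload=0x2F=47: acc |= 47<<14 -> acc=772344 shift=21 [end]
Varint 4: bytes[6:9] = F8 91 2F -> value 772344 (3 byte(s))
  byte[9]=0x24 cont=0 payload=0x24=36: acc |= 36<<0 -> acc=36 shift=7 [end]
Varint 5: bytes[9:10] = 24 -> value 36 (1 byte(s))

Answer: 39 416 173777 772344 36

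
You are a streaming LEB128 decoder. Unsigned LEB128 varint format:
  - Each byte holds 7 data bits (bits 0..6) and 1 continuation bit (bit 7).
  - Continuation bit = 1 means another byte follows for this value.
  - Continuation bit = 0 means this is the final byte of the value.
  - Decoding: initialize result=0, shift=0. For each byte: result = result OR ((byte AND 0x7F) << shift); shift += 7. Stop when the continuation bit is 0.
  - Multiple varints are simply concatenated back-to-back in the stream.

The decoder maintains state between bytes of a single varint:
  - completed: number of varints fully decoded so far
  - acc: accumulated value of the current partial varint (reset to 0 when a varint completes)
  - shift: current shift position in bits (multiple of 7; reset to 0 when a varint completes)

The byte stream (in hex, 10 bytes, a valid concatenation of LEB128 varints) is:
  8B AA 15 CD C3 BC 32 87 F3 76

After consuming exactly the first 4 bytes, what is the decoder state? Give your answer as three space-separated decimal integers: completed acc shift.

byte[0]=0x8B cont=1 payload=0x0B: acc |= 11<<0 -> completed=0 acc=11 shift=7
byte[1]=0xAA cont=1 payload=0x2A: acc |= 42<<7 -> completed=0 acc=5387 shift=14
byte[2]=0x15 cont=0 payload=0x15: varint #1 complete (value=349451); reset -> completed=1 acc=0 shift=0
byte[3]=0xCD cont=1 payload=0x4D: acc |= 77<<0 -> completed=1 acc=77 shift=7

Answer: 1 77 7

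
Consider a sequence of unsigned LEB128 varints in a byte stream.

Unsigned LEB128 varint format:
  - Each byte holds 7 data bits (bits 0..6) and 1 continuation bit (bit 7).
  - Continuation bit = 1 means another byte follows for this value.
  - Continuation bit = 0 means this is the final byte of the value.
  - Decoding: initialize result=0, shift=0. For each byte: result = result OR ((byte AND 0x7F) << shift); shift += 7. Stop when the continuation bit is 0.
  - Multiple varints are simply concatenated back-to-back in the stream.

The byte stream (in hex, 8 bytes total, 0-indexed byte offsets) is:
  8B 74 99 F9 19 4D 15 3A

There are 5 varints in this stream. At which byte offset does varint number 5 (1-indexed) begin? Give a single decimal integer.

  byte[0]=0x8B cont=1 payload=0x0B=11: acc |= 11<<0 -> acc=11 shift=7
  byte[1]=0x74 cont=0 payload=0x74=116: acc |= 116<<7 -> acc=14859 shift=14 [end]
Varint 1: bytes[0:2] = 8B 74 -> value 14859 (2 byte(s))
  byte[2]=0x99 cont=1 payload=0x19=25: acc |= 25<<0 -> acc=25 shift=7
  byte[3]=0xF9 cont=1 payload=0x79=121: acc |= 121<<7 -> acc=15513 shift=14
  byte[4]=0x19 cont=0 payload=0x19=25: acc |= 25<<14 -> acc=425113 shift=21 [end]
Varint 2: bytes[2:5] = 99 F9 19 -> value 425113 (3 byte(s))
  byte[5]=0x4D cont=0 payload=0x4D=77: acc |= 77<<0 -> acc=77 shift=7 [end]
Varint 3: bytes[5:6] = 4D -> value 77 (1 byte(s))
  byte[6]=0x15 cont=0 payload=0x15=21: acc |= 21<<0 -> acc=21 shift=7 [end]
Varint 4: bytes[6:7] = 15 -> value 21 (1 byte(s))
  byte[7]=0x3A cont=0 payload=0x3A=58: acc |= 58<<0 -> acc=58 shift=7 [end]
Varint 5: bytes[7:8] = 3A -> value 58 (1 byte(s))

Answer: 7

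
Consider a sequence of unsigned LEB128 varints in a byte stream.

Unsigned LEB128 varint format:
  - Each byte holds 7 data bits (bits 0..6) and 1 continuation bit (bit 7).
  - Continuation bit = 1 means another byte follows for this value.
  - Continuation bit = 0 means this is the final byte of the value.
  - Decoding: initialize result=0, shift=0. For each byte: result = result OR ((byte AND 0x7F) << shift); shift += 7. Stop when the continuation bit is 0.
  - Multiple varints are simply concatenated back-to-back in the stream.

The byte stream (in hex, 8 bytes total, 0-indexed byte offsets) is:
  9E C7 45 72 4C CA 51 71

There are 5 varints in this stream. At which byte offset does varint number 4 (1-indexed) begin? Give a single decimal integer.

  byte[0]=0x9E cont=1 payload=0x1E=30: acc |= 30<<0 -> acc=30 shift=7
  byte[1]=0xC7 cont=1 payload=0x47=71: acc |= 71<<7 -> acc=9118 shift=14
  byte[2]=0x45 cont=0 payload=0x45=69: acc |= 69<<14 -> acc=1139614 shift=21 [end]
Varint 1: bytes[0:3] = 9E C7 45 -> value 1139614 (3 byte(s))
  byte[3]=0x72 cont=0 payload=0x72=114: acc |= 114<<0 -> acc=114 shift=7 [end]
Varint 2: bytes[3:4] = 72 -> value 114 (1 byte(s))
  byte[4]=0x4C cont=0 payload=0x4C=76: acc |= 76<<0 -> acc=76 shift=7 [end]
Varint 3: bytes[4:5] = 4C -> value 76 (1 byte(s))
  byte[5]=0xCA cont=1 payload=0x4A=74: acc |= 74<<0 -> acc=74 shift=7
  byte[6]=0x51 cont=0 payload=0x51=81: acc |= 81<<7 -> acc=10442 shift=14 [end]
Varint 4: bytes[5:7] = CA 51 -> value 10442 (2 byte(s))
  byte[7]=0x71 cont=0 payload=0x71=113: acc |= 113<<0 -> acc=113 shift=7 [end]
Varint 5: bytes[7:8] = 71 -> value 113 (1 byte(s))

Answer: 5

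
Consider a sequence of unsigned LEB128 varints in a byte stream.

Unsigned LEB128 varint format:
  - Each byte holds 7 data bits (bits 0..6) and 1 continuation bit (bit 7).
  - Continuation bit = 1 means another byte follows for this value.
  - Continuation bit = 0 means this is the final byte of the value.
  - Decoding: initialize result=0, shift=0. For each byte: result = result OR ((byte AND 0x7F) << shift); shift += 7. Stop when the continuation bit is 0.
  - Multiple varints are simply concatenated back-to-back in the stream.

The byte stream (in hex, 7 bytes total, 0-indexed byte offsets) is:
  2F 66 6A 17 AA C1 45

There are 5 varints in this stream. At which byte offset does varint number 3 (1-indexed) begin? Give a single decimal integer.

  byte[0]=0x2F cont=0 payload=0x2F=47: acc |= 47<<0 -> acc=47 shift=7 [end]
Varint 1: bytes[0:1] = 2F -> value 47 (1 byte(s))
  byte[1]=0x66 cont=0 payload=0x66=102: acc |= 102<<0 -> acc=102 shift=7 [end]
Varint 2: bytes[1:2] = 66 -> value 102 (1 byte(s))
  byte[2]=0x6A cont=0 payload=0x6A=106: acc |= 106<<0 -> acc=106 shift=7 [end]
Varint 3: bytes[2:3] = 6A -> value 106 (1 byte(s))
  byte[3]=0x17 cont=0 payload=0x17=23: acc |= 23<<0 -> acc=23 shift=7 [end]
Varint 4: bytes[3:4] = 17 -> value 23 (1 byte(s))
  byte[4]=0xAA cont=1 payload=0x2A=42: acc |= 42<<0 -> acc=42 shift=7
  byte[5]=0xC1 cont=1 payload=0x41=65: acc |= 65<<7 -> acc=8362 shift=14
  byte[6]=0x45 cont=0 payload=0x45=69: acc |= 69<<14 -> acc=1138858 shift=21 [end]
Varint 5: bytes[4:7] = AA C1 45 -> value 1138858 (3 byte(s))

Answer: 2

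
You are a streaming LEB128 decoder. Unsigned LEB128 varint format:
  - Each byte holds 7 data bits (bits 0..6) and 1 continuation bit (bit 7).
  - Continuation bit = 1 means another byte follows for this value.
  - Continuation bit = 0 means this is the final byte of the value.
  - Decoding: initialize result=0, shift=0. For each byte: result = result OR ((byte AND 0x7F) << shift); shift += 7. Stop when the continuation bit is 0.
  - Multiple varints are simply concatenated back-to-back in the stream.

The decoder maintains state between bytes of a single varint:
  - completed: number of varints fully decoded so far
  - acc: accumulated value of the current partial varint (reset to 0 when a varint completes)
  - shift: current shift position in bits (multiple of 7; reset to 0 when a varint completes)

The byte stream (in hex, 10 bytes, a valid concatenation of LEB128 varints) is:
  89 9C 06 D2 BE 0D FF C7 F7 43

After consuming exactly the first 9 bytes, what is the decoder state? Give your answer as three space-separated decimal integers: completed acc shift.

Answer: 2 1958911 21

Derivation:
byte[0]=0x89 cont=1 payload=0x09: acc |= 9<<0 -> completed=0 acc=9 shift=7
byte[1]=0x9C cont=1 payload=0x1C: acc |= 28<<7 -> completed=0 acc=3593 shift=14
byte[2]=0x06 cont=0 payload=0x06: varint #1 complete (value=101897); reset -> completed=1 acc=0 shift=0
byte[3]=0xD2 cont=1 payload=0x52: acc |= 82<<0 -> completed=1 acc=82 shift=7
byte[4]=0xBE cont=1 payload=0x3E: acc |= 62<<7 -> completed=1 acc=8018 shift=14
byte[5]=0x0D cont=0 payload=0x0D: varint #2 complete (value=221010); reset -> completed=2 acc=0 shift=0
byte[6]=0xFF cont=1 payload=0x7F: acc |= 127<<0 -> completed=2 acc=127 shift=7
byte[7]=0xC7 cont=1 payload=0x47: acc |= 71<<7 -> completed=2 acc=9215 shift=14
byte[8]=0xF7 cont=1 payload=0x77: acc |= 119<<14 -> completed=2 acc=1958911 shift=21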